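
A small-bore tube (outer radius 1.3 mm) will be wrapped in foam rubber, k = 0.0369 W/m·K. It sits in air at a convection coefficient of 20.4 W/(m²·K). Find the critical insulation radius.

For a cylinder r_cr = k/h = 0.0369/20.4
r_cr = 1.81 mm; since the bare radius (1.3 mm) is below r_cr, adding a thin layer of insulation will *increase* heat loss.

r_cr ≈ 1.81 mm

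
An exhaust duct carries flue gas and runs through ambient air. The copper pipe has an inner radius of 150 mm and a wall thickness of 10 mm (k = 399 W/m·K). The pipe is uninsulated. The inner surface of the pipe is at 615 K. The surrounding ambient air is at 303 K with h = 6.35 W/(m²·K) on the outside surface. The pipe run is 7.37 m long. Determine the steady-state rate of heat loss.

Q ≈ 14700 W

Treating each annulus and film as a series resistance:
R_copper pipe wall = ln(160/150)/(2π×399×7.37) = 3.493×10^-6 K/W
R_outer film = 1/(h_o·2πr_oL) = 1/(6.35×2π×0.16×7.37) = 0.02125 K/W
R_total = 0.02126 K/W
Q = ΔT/R_total = 312/0.02126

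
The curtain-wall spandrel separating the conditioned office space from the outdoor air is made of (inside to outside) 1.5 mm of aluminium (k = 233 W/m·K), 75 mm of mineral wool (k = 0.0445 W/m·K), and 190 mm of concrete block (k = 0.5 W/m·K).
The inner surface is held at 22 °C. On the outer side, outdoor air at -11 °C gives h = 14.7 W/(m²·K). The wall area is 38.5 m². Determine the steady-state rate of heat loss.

Using the resistance-network approach (series):
R_aluminium = L/(kA) = 0.0015/(233×38.5) = 1.672×10^-7 K/W
R_mineral wool = L/(kA) = 0.075/(0.0445×38.5) = 0.04378 K/W
R_concrete block = L/(kA) = 0.19/(0.5×38.5) = 0.00987 K/W
R_outer film = 1/(h_o·A) = 1/(14.7×38.5) = 0.001767 K/W
R_total = 0.05541 K/W
Q = ΔT / R_total = 33 / 0.05541

Q ≈ 596 W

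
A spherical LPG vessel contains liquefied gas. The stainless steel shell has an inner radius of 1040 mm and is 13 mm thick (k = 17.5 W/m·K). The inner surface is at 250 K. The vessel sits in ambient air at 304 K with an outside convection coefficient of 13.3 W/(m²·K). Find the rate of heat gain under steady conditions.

Each spherical layer contributes R = (1/r_i − 1/r_o)/(4πk):
R_stainless steel shell = (1/1.04 − 1/1.053)/(4π×17.5) = 5.398×10^-5 K/W
R_outer film = 1/(h·4πr_o²) = 1/(13.3×4π×1.053²) = 0.005396 K/W
R_total = 0.00545 K/W
Q = ΔT/R_total = 54/0.00545

Q ≈ 9910 W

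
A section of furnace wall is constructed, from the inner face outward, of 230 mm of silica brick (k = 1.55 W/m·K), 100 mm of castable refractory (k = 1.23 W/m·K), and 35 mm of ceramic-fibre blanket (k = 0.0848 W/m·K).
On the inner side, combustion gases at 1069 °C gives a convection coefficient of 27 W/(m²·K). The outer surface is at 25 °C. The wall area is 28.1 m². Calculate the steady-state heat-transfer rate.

Q ≈ 43200 W

Thermal resistances in series:
R_inner film = 1/(h_i·A) = 1/(27×28.1) = 0.001318 K/W
R_silica brick = L/(kA) = 0.23/(1.55×28.1) = 0.005281 K/W
R_castable refractory = L/(kA) = 0.1/(1.23×28.1) = 0.002893 K/W
R_ceramic-fibre blanket = L/(kA) = 0.035/(0.0848×28.1) = 0.01469 K/W
R_total = 0.02418 K/W
Q = ΔT / R_total = 1044 / 0.02418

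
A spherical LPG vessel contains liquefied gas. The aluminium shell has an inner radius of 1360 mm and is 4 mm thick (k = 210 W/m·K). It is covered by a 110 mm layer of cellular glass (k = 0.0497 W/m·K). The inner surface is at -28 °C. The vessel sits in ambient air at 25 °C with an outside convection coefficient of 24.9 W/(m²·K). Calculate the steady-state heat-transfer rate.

Spherical conduction: R = (1/r_in − 1/r_out)/(4πk) per layer; series-sum.
R_aluminium shell = (1/1.36 − 1/1.364)/(4π×210) = 8.171×10^-7 K/W
R_cellular glass = (1/1.364 − 1/1.474)/(4π×0.0497) = 0.0876 K/W
R_outer film = 1/(h·4πr_o²) = 1/(24.9×4π×1.474²) = 0.001471 K/W
R_total = 0.08907 K/W
Q = ΔT/R_total = 53/0.08907

Q ≈ 595 W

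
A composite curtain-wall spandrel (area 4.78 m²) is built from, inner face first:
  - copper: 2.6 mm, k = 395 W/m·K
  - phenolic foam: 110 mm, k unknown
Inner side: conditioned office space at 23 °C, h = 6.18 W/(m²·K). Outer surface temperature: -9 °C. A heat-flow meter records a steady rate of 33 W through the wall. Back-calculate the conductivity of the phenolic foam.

Thermal resistances in series:
R_inner film = 1/(h_i·A) = 1/(6.18×4.78) = 0.03385 K/W
R_copper = L/(kA) = 0.0026/(395×4.78) = 1.377×10^-6 K/W
Sum of known resistances R_other = 0.03385 K/W
Total R = ΔT/Q = 32/33 = 0.9697 K/W
R_phenolic foam = R_total − R_other = 0.9358 K/W
k = L/(R·A) = 0.11/(0.9358×4.78)

k ≈ 0.0246 W/(m·K)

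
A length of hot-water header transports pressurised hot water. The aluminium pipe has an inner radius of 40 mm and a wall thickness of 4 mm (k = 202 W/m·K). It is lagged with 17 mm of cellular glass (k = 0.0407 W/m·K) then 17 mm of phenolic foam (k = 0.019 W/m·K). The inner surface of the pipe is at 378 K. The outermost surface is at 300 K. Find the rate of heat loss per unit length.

Per-layer cylindrical resistances, series-summed:
R_aluminium pipe wall = ln(44/40)/(2π×202×1) = 7.509×10^-5 K/W
R_cellular glass = ln(61/44)/(2π×0.0407×1) = 1.277 K/W
R_phenolic foam = ln(78/61)/(2π×0.019×1) = 2.059 K/W
R_total = 3.337 K/W
Q = ΔT/R_total = 78/3.337

q′ ≈ 23.4 W/m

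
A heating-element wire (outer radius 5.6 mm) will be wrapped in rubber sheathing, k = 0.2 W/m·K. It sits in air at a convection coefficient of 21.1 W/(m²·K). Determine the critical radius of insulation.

r_cr ≈ 9.48 mm

For a cylinder r_cr = k/h = 0.2/21.1
r_cr = 9.48 mm; since the bare radius (5.6 mm) is below r_cr, adding a thin layer of insulation will *increase* heat loss.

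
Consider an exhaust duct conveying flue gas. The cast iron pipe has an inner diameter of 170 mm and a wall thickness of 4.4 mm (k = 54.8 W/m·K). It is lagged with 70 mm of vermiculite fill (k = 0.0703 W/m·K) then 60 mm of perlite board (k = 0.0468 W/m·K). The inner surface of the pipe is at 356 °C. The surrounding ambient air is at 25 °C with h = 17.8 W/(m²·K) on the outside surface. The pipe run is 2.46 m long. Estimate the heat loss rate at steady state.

Q ≈ 334 W

Treating each annulus and film as a series resistance:
R_cast iron pipe wall = ln(89.4/85)/(2π×54.8×2.46) = 5.958×10^-5 K/W
R_vermiculite fill = ln(159.4/89.4)/(2π×0.0703×2.46) = 0.5322 K/W
R_perlite board = ln(219.4/159.4)/(2π×0.0468×2.46) = 0.4417 K/W
R_outer film = 1/(h_o·2πr_oL) = 1/(17.8×2π×0.2194×2.46) = 0.01657 K/W
R_total = 0.9905 K/W
Q = ΔT/R_total = 331/0.9905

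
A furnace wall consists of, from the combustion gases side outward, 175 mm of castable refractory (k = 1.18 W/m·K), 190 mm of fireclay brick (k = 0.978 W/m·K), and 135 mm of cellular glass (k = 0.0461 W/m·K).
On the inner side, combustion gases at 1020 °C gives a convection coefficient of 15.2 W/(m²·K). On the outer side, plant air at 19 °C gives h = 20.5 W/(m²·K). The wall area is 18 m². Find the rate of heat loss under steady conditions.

Using the resistance-network approach (series):
R_inner film = 1/(h_i·A) = 1/(15.2×18) = 0.003655 K/W
R_castable refractory = L/(kA) = 0.175/(1.18×18) = 0.008239 K/W
R_fireclay brick = L/(kA) = 0.19/(0.978×18) = 0.01079 K/W
R_cellular glass = L/(kA) = 0.135/(0.0461×18) = 0.1627 K/W
R_outer film = 1/(h_o·A) = 1/(20.5×18) = 0.00271 K/W
R_total = 0.1881 K/W
Q = ΔT / R_total = 1001 / 0.1881

Q ≈ 5320 W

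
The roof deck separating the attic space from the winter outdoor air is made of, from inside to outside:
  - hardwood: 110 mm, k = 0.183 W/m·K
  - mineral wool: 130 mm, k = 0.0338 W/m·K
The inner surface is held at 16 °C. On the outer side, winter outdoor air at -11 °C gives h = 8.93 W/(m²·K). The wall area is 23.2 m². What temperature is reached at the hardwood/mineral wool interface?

Model the wall as resistances in series:
R_hardwood = L/(kA) = 0.11/(0.183×23.2) = 0.02591 K/W
R_mineral wool = L/(kA) = 0.13/(0.0338×23.2) = 0.1658 K/W
R_outer film = 1/(h_o·A) = 1/(8.93×23.2) = 0.004827 K/W
R_total = 0.1965 K/W;  Q = ΔT/R_total = 27/0.1965 = 137.4 W
T_interface = T_inner − Q·ΣR(inner→interface) = 16 − 137×0.02591

T ≈ 12.4 °C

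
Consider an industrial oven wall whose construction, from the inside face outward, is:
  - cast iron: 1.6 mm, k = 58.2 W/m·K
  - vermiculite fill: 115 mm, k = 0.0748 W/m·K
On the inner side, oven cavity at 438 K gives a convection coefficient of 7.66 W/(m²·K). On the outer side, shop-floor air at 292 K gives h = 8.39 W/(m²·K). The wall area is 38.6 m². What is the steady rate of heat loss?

Q ≈ 3150 W

Series thermal resistances:
R_inner film = 1/(h_i·A) = 1/(7.66×38.6) = 0.003382 K/W
R_cast iron = L/(kA) = 0.0016/(58.2×38.6) = 7.122×10^-7 K/W
R_vermiculite fill = L/(kA) = 0.115/(0.0748×38.6) = 0.03983 K/W
R_outer film = 1/(h_o·A) = 1/(8.39×38.6) = 0.003088 K/W
R_total = 0.0463 K/W
Q = ΔT / R_total = 146 / 0.0463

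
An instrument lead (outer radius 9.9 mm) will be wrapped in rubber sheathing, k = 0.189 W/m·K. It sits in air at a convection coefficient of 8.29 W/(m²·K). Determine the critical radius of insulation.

r_cr ≈ 22.8 mm

For a cylinder r_cr = k/h = 0.189/8.29
r_cr = 22.8 mm; since the bare radius (9.9 mm) is below r_cr, adding a thin layer of insulation will *increase* heat loss.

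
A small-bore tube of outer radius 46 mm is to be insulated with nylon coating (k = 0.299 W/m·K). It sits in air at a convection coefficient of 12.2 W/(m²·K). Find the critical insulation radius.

r_cr ≈ 24.5 mm

For a cylinder r_cr = k/h = 0.299/12.2
r_cr = 24.5 mm; since the bare radius (46 mm) is above r_cr, any added insulation will reduce heat loss.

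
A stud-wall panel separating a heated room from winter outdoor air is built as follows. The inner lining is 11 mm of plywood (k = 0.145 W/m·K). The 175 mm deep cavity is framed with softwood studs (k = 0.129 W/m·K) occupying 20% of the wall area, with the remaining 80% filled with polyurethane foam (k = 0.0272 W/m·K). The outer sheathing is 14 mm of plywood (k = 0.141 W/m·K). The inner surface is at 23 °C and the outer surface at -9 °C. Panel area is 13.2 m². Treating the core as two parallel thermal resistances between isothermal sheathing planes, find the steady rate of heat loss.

Q ≈ 110 W

Sheathing layers in series; stud and cavity paths in parallel between them.
R_inner = 0.011/(0.145×13.2) = 0.005747 K/W
R_stud  = 0.175/(0.129×0.2×13.2) = 0.5139 K/W
R_cav   = 0.175/(0.0272×0.8×13.2) = 0.6093 K/W
1/R_core = 1/R_stud + 1/R_cav → R_core = 0.2788 K/W
R_outer = 0.014/(0.141×13.2) = 0.007522 K/W
R_total = 0.292 K/W
Q = ΔT/R_total = 32/0.292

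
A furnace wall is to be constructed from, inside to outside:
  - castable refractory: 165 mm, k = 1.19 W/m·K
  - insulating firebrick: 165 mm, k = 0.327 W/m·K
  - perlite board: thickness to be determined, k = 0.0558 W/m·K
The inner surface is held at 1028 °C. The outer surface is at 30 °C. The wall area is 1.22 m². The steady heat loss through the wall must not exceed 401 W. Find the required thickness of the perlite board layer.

L ≈ 134 mm

Thermal resistances in series:
R_castable refractory = L/(kA) = 0.165/(1.19×1.22) = 0.1137 K/W
R_insulating firebrick = L/(kA) = 0.165/(0.327×1.22) = 0.4136 K/W
Sum of the known resistances R_other = 0.5272 K/W
Required total resistance R_tot = ΔT/Q_allow = 998/401 = 2.489 K/W
R_perlite board = R_tot − R_other = 1.962 K/W
L = R·k·A = 1.962×0.0558×1.22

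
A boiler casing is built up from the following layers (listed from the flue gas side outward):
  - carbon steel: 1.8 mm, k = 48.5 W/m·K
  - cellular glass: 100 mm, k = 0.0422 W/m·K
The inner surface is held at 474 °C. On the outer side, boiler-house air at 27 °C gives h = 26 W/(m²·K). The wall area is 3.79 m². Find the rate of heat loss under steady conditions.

Q ≈ 703 W

Treating each layer as a thermal resistance in series:
R_carbon steel = L/(kA) = 0.0018/(48.5×3.79) = 9.792×10^-6 K/W
R_cellular glass = L/(kA) = 0.1/(0.0422×3.79) = 0.6252 K/W
R_outer film = 1/(h_o·A) = 1/(26×3.79) = 0.01015 K/W
R_total = 0.6354 K/W
Q = ΔT / R_total = 447 / 0.6354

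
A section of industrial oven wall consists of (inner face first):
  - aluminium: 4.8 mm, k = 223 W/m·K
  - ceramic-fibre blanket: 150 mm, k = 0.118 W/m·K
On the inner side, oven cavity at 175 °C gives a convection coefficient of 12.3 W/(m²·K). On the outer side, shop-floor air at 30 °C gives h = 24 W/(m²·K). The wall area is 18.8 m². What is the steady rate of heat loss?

Q ≈ 1960 W

Thermal resistances in series:
R_inner film = 1/(h_i·A) = 1/(12.3×18.8) = 0.004325 K/W
R_aluminium = L/(kA) = 0.0048/(223×18.8) = 1.145×10^-6 K/W
R_ceramic-fibre blanket = L/(kA) = 0.15/(0.118×18.8) = 0.06762 K/W
R_outer film = 1/(h_o·A) = 1/(24×18.8) = 0.002216 K/W
R_total = 0.07416 K/W
Q = ΔT / R_total = 145 / 0.07416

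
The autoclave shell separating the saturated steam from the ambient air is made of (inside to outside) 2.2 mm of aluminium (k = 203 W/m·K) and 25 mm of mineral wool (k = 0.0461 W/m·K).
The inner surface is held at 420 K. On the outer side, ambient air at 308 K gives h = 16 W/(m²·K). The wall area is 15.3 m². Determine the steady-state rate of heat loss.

Treating each layer as a thermal resistance in series:
R_aluminium = L/(kA) = 0.0022/(203×15.3) = 7.083×10^-7 K/W
R_mineral wool = L/(kA) = 0.025/(0.0461×15.3) = 0.03544 K/W
R_outer film = 1/(h_o·A) = 1/(16×15.3) = 0.004085 K/W
R_total = 0.03953 K/W
Q = ΔT / R_total = 112 / 0.03953

Q ≈ 2830 W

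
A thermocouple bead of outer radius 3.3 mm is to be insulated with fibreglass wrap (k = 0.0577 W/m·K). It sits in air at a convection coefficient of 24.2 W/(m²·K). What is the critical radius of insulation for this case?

For a sphere r_cr = 2k/h = 2×0.0577/24.2
r_cr = 4.77 mm; since the bare radius (3.3 mm) is below r_cr, adding a thin layer of insulation will *increase* heat loss.

r_cr ≈ 4.77 mm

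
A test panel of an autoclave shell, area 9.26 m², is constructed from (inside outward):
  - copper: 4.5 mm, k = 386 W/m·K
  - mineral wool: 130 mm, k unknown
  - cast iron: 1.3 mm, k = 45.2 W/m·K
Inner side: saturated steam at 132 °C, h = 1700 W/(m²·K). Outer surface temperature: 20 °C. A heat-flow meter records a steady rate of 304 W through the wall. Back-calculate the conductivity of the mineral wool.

k ≈ 0.0381 W/(m·K)

Thermal resistances in series:
R_inner film = 1/(h_i·A) = 1/(1700×9.26) = 6.352×10^-5 K/W
R_copper = L/(kA) = 0.0045/(386×9.26) = 1.259×10^-6 K/W
R_cast iron = L/(kA) = 0.0013/(45.2×9.26) = 3.106×10^-6 K/W
Sum of known resistances R_other = 6.789×10^-5 K/W
Total R = ΔT/Q = 112/304 = 0.3684 K/W
R_mineral wool = R_total − R_other = 0.3684 K/W
k = L/(R·A) = 0.13/(0.3684×9.26)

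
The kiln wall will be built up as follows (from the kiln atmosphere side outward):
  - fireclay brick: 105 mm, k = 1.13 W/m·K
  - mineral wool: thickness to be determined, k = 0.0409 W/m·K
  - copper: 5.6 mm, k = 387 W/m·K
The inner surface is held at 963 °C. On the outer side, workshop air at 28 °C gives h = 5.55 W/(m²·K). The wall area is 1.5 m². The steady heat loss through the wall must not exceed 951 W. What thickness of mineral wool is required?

L ≈ 49.1 mm

Treating each layer as a thermal resistance in series:
R_fireclay brick = L/(kA) = 0.105/(1.13×1.5) = 0.06195 K/W
R_copper = L/(kA) = 0.0056/(387×1.5) = 9.647×10^-6 K/W
R_outer film = 1/(h_o·A) = 1/(5.55×1.5) = 0.1201 K/W
Sum of the known resistances R_other = 0.1821 K/W
Required total resistance R_tot = ΔT/Q_allow = 935/951 = 0.9832 K/W
R_mineral wool = R_tot − R_other = 0.8011 K/W
L = R·k·A = 0.8011×0.0409×1.5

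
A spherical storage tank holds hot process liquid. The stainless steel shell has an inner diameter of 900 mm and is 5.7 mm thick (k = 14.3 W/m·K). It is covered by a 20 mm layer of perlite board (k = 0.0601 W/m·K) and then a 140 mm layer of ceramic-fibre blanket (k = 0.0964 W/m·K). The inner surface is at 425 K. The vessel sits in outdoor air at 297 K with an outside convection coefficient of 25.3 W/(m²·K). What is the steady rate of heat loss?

Each spherical layer contributes R = (1/r_i − 1/r_o)/(4πk):
R_stainless steel shell = (1/0.45 − 1/0.4557)/(4π×14.3) = 1.547×10^-4 K/W
R_perlite board = (1/0.4557 − 1/0.4757)/(4π×0.0601) = 0.1222 K/W
R_ceramic-fibre blanket = (1/0.4757 − 1/0.6157)/(4π×0.0964) = 0.3946 K/W
R_outer film = 1/(h·4πr_o²) = 1/(25.3×4π×0.6157²) = 0.008297 K/W
R_total = 0.5252 K/W
Q = ΔT/R_total = 128/0.5252

Q ≈ 244 W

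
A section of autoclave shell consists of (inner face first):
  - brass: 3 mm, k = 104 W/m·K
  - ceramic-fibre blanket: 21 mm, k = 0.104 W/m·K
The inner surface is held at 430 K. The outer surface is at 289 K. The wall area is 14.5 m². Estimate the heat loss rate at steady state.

Treating each layer as a thermal resistance in series:
R_brass = L/(kA) = 0.003/(104×14.5) = 1.989×10^-6 K/W
R_ceramic-fibre blanket = L/(kA) = 0.021/(0.104×14.5) = 0.01393 K/W
R_total = 0.01393 K/W
Q = ΔT / R_total = 141 / 0.01393

Q ≈ 10100 W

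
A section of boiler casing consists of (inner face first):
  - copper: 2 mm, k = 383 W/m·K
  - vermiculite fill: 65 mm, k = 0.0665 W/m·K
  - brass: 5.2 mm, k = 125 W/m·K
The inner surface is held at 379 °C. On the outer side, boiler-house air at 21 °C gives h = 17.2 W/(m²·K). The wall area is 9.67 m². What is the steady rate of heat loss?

Using the resistance-network approach (series):
R_copper = L/(kA) = 0.002/(383×9.67) = 5.4×10^-7 K/W
R_vermiculite fill = L/(kA) = 0.065/(0.0665×9.67) = 0.1011 K/W
R_brass = L/(kA) = 0.0052/(125×9.67) = 4.302×10^-6 K/W
R_outer film = 1/(h_o·A) = 1/(17.2×9.67) = 0.006012 K/W
R_total = 0.1071 K/W
Q = ΔT / R_total = 358 / 0.1071

Q ≈ 3340 W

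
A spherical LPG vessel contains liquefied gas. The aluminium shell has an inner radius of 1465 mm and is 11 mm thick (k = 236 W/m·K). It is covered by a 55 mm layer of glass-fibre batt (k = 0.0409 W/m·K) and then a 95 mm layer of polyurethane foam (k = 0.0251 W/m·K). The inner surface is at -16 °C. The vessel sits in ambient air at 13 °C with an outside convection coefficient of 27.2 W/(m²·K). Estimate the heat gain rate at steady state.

Q ≈ 171 W

For a spherical shell R = (1/r₁ − 1/r₂)/(4πk); film R = 1/(h·4πr²). In series:
R_aluminium shell = (1/1.465 − 1/1.476)/(4π×236) = 1.715×10^-6 K/W
R_glass-fibre batt = (1/1.476 − 1/1.531)/(4π×0.0409) = 0.04736 K/W
R_polyurethane foam = (1/1.531 − 1/1.626)/(4π×0.0251) = 0.121 K/W
R_outer film = 1/(h·4πr_o²) = 1/(27.2×4π×1.626²) = 0.001107 K/W
R_total = 0.1695 K/W
Q = ΔT/R_total = 29/0.1695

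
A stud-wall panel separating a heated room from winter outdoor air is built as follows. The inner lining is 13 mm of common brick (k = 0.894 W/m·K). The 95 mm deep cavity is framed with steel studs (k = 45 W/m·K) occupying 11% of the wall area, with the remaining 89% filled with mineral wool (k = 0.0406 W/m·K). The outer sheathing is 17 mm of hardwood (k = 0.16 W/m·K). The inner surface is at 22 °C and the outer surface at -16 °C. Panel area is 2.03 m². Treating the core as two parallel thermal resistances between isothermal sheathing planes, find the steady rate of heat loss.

Sheathing layers in series; stud and cavity paths in parallel between them.
R_inner = 0.013/(0.894×2.03) = 0.007163 K/W
R_stud  = 0.095/(45×0.11×2.03) = 0.009454 K/W
R_cav   = 0.095/(0.0406×0.89×2.03) = 1.295 K/W
1/R_core = 1/R_stud + 1/R_cav → R_core = 0.009386 K/W
R_outer = 0.017/(0.16×2.03) = 0.05234 K/W
R_total = 0.06889 K/W
Q = ΔT/R_total = 38/0.06889

Q ≈ 552 W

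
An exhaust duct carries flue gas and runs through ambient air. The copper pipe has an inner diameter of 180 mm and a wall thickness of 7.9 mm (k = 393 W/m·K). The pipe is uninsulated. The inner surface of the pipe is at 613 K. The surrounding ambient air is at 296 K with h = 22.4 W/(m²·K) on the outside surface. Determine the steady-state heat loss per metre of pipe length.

q′ ≈ 4370 W/m

Per-layer cylindrical resistances, series-summed:
R_copper pipe wall = ln(97.9/90)/(2π×393×1) = 3.407×10^-5 K/W
R_outer film = 1/(h_o·2πr_oL) = 1/(22.4×2π×0.0979×1) = 0.07258 K/W
R_total = 0.07261 K/W
Q = ΔT/R_total = 317/0.07261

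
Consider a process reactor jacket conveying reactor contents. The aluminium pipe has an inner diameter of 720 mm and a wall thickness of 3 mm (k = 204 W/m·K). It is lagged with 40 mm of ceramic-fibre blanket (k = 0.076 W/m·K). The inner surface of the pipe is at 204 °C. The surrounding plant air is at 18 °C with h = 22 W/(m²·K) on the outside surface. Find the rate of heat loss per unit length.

q′ ≈ 785 W/m

Per-layer cylindrical resistances, series-summed:
R_aluminium pipe wall = ln(363/360)/(2π×204×1) = 6.474×10^-6 K/W
R_ceramic-fibre blanket = ln(403/363)/(2π×0.076×1) = 0.2189 K/W
R_outer film = 1/(h_o·2πr_oL) = 1/(22×2π×0.403×1) = 0.01795 K/W
R_total = 0.2369 K/W
Q = ΔT/R_total = 186/0.2369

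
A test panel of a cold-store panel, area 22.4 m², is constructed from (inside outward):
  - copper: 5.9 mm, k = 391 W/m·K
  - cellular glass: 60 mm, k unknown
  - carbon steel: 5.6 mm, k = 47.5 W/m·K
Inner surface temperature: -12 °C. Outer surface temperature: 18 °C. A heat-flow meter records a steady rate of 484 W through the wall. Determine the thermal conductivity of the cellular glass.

Using the resistance-network approach (series):
R_copper = L/(kA) = 0.0059/(391×22.4) = 6.736×10^-7 K/W
R_carbon steel = L/(kA) = 0.0056/(47.5×22.4) = 5.263×10^-6 K/W
Sum of known resistances R_other = 5.937×10^-6 K/W
Total R = ΔT/Q = 30/484 = 0.06198 K/W
R_cellular glass = R_total − R_other = 0.06198 K/W
k = L/(R·A) = 0.06/(0.06198×22.4)

k ≈ 0.0432 W/(m·K)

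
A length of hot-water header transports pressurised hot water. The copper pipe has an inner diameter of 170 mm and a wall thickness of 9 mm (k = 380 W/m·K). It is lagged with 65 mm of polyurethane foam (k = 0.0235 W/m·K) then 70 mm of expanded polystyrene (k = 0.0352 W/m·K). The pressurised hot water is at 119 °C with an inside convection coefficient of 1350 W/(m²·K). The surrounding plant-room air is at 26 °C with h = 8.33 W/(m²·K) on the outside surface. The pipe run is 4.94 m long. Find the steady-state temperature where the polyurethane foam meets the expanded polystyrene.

Treating each annulus and film as a series resistance:
R_inner film = 1/(h_i·2πr₁L) = 1/(1350×2π×0.085×4.94) = 2.808×10^-4 K/W
R_copper pipe wall = ln(94/85)/(2π×380×4.94) = 8.533×10^-6 K/W
R_polyurethane foam = ln(159/94)/(2π×0.0235×4.94) = 0.7206 K/W
R_expanded polystyrene = ln(229/159)/(2π×0.0352×4.94) = 0.3339 K/W
R_outer film = 1/(h_o·2πr_oL) = 1/(8.33×2π×0.229×4.94) = 0.01689 K/W
R_total = 1.072 K/W
Q = ΔT/R_total = 93/1.072
Q = 86.8 W
T_interface = T_inner − Q·ΣR(inner→interface) = 119 − 86.8×0.7209

T ≈ 56.4 °C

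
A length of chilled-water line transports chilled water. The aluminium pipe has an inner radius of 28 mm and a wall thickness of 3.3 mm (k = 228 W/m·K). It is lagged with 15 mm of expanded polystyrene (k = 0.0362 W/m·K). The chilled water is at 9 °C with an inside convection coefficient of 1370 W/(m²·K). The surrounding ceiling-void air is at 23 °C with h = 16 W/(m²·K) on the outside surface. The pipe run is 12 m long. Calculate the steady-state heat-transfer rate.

Treating each annulus and film as a series resistance:
R_inner film = 1/(h_i·2πr₁L) = 1/(1370×2π×0.028×12) = 3.457×10^-4 K/W
R_aluminium pipe wall = ln(31.3/28)/(2π×228×12) = 6.481×10^-6 K/W
R_expanded polystyrene = ln(46.3/31.3)/(2π×0.0362×12) = 0.1434 K/W
R_outer film = 1/(h_o·2πr_oL) = 1/(16×2π×0.0463×12) = 0.0179 K/W
R_total = 0.1617 K/W
Q = ΔT/R_total = 14/0.1617

Q ≈ 86.6 W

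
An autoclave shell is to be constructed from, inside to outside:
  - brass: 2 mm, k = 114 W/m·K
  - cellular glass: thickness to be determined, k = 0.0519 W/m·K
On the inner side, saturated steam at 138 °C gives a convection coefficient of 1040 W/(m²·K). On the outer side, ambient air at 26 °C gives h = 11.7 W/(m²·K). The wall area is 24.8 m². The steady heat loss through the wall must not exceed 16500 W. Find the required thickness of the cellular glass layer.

L ≈ 4.25 mm

Model the wall as resistances in series:
R_inner film = 1/(h_i·A) = 1/(1040×24.8) = 3.877×10^-5 K/W
R_brass = L/(kA) = 0.002/(114×24.8) = 7.074×10^-7 K/W
R_outer film = 1/(h_o·A) = 1/(11.7×24.8) = 0.003446 K/W
Sum of the known resistances R_other = 0.003486 K/W
Required total resistance R_tot = ΔT/Q_allow = 112/16500 = 0.006788 K/W
R_cellular glass = R_tot − R_other = 0.003302 K/W
L = R·k·A = 0.003302×0.0519×24.8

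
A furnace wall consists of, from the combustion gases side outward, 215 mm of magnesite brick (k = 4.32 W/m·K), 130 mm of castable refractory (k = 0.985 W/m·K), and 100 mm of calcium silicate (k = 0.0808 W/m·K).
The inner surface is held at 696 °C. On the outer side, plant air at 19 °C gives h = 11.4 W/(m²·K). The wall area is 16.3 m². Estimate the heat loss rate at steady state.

Thermal resistances in series:
R_magnesite brick = L/(kA) = 0.215/(4.32×16.3) = 0.003053 K/W
R_castable refractory = L/(kA) = 0.13/(0.985×16.3) = 0.008097 K/W
R_calcium silicate = L/(kA) = 0.1/(0.0808×16.3) = 0.07593 K/W
R_outer film = 1/(h_o·A) = 1/(11.4×16.3) = 0.005382 K/W
R_total = 0.09246 K/W
Q = ΔT / R_total = 677 / 0.09246

Q ≈ 7320 W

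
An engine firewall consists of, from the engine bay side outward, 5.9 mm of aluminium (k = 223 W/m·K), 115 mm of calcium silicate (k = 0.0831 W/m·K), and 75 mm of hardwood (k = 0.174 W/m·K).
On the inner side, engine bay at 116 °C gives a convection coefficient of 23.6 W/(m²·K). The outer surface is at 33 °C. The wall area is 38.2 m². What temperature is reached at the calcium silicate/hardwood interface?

Thermal resistances in series:
R_inner film = 1/(h_i·A) = 1/(23.6×38.2) = 0.001109 K/W
R_aluminium = L/(kA) = 0.0059/(223×38.2) = 6.926×10^-7 K/W
R_calcium silicate = L/(kA) = 0.115/(0.0831×38.2) = 0.03623 K/W
R_hardwood = L/(kA) = 0.075/(0.174×38.2) = 0.01128 K/W
R_total = 0.04862 K/W;  Q = ΔT/R_total = 83/0.04862 = 1707 W
T_interface = T_inner − Q·ΣR(inner→interface) = 116 − 1710×0.03734

T ≈ 52.3 °C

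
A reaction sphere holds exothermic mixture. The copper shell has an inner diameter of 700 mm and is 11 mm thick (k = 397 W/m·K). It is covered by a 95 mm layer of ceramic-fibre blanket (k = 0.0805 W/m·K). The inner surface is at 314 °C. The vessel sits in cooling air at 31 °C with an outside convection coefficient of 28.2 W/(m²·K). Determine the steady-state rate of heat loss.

For a spherical shell R = (1/r₁ − 1/r₂)/(4πk); film R = 1/(h·4πr²). In series:
R_copper shell = (1/0.35 − 1/0.361)/(4π×397) = 1.745×10^-5 K/W
R_ceramic-fibre blanket = (1/0.361 − 1/0.456)/(4π×0.0805) = 0.5705 K/W
R_outer film = 1/(h·4πr_o²) = 1/(28.2×4π×0.456²) = 0.01357 K/W
R_total = 0.5841 K/W
Q = ΔT/R_total = 283/0.5841

Q ≈ 485 W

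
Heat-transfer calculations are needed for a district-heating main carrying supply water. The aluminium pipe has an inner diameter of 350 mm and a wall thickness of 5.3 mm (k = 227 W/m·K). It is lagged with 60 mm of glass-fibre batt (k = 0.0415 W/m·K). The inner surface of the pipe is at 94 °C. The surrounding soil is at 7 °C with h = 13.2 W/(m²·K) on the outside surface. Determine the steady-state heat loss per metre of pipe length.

q′ ≈ 75.5 W/m

Cylindrical conduction, so R = ln(r₂/r₁)/(2πkL) per layer, in series:
R_aluminium pipe wall = ln(180.3/175)/(2π×227×1) = 2.092×10^-5 K/W
R_glass-fibre batt = ln(240.3/180.3)/(2π×0.0415×1) = 1.102 K/W
R_outer film = 1/(h_o·2πr_oL) = 1/(13.2×2π×0.2403×1) = 0.05018 K/W
R_total = 1.152 K/W
Q = ΔT/R_total = 87/1.152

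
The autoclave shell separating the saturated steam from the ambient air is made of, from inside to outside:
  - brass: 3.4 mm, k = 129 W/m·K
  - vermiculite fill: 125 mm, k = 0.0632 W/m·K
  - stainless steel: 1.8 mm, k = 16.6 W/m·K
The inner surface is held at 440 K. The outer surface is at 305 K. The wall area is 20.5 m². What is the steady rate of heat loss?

Using the resistance-network approach (series):
R_brass = L/(kA) = 0.0034/(129×20.5) = 1.286×10^-6 K/W
R_vermiculite fill = L/(kA) = 0.125/(0.0632×20.5) = 0.09648 K/W
R_stainless steel = L/(kA) = 0.0018/(16.6×20.5) = 5.289×10^-6 K/W
R_total = 0.09649 K/W
Q = ΔT / R_total = 135 / 0.09649

Q ≈ 1400 W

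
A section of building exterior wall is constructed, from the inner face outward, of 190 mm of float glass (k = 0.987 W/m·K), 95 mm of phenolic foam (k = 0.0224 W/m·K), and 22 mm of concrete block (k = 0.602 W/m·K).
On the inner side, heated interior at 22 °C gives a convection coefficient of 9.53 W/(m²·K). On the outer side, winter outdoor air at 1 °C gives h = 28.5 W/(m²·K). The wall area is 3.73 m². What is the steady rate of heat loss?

Thermal resistances in series:
R_inner film = 1/(h_i·A) = 1/(9.53×3.73) = 0.02813 K/W
R_float glass = L/(kA) = 0.19/(0.987×3.73) = 0.05161 K/W
R_phenolic foam = L/(kA) = 0.095/(0.0224×3.73) = 1.137 K/W
R_concrete block = L/(kA) = 0.022/(0.602×3.73) = 0.009798 K/W
R_outer film = 1/(h_o·A) = 1/(28.5×3.73) = 0.009407 K/W
R_total = 1.236 K/W
Q = ΔT / R_total = 21 / 1.236

Q ≈ 17 W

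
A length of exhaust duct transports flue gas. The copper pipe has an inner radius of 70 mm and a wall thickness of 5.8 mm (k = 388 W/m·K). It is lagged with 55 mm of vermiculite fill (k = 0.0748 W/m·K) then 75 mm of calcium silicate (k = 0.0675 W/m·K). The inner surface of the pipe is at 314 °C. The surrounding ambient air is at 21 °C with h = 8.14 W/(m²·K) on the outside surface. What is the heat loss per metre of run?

q′ ≈ 126 W/m

Radial resistances (cylindrical: R_cond = ln(r_o/r_i)/(2πkL), R_conv = 1/(h·2πrL)):
R_copper pipe wall = ln(75.8/70)/(2π×388×1) = 3.265×10^-5 K/W
R_vermiculite fill = ln(130.8/75.8)/(2π×0.0748×1) = 1.161 K/W
R_calcium silicate = ln(205.8/130.8)/(2π×0.0675×1) = 1.069 K/W
R_outer film = 1/(h_o·2πr_oL) = 1/(8.14×2π×0.2058×1) = 0.09501 K/W
R_total = 2.325 K/W
Q = ΔT/R_total = 293/2.325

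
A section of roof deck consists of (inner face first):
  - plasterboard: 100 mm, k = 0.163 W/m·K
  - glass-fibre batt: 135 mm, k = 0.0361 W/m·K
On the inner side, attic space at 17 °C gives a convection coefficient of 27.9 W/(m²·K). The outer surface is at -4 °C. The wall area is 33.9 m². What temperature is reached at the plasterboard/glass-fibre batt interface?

Treating each layer as a thermal resistance in series:
R_inner film = 1/(h_i·A) = 1/(27.9×33.9) = 0.001057 K/W
R_plasterboard = L/(kA) = 0.1/(0.163×33.9) = 0.0181 K/W
R_glass-fibre batt = L/(kA) = 0.135/(0.0361×33.9) = 0.1103 K/W
R_total = 0.1295 K/W;  Q = ΔT/R_total = 21/0.1295 = 162.2 W
T_interface = T_inner − Q·ΣR(inner→interface) = 17 − 162×0.01915

T ≈ 13.9 °C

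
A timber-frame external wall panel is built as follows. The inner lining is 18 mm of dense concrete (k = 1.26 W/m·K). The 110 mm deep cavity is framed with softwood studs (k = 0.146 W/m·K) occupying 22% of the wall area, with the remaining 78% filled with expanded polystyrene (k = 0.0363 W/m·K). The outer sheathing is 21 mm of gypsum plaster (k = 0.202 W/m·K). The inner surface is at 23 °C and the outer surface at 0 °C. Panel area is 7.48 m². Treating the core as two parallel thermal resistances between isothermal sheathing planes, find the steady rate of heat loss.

Sheathing layers in series; stud and cavity paths in parallel between them.
R_inner = 0.018/(1.26×7.48) = 0.00191 K/W
R_stud  = 0.11/(0.146×0.22×7.48) = 0.4578 K/W
R_cav   = 0.11/(0.0363×0.78×7.48) = 0.5194 K/W
1/R_core = 1/R_stud + 1/R_cav → R_core = 0.2433 K/W
R_outer = 0.021/(0.202×7.48) = 0.0139 K/W
R_total = 0.2591 K/W
Q = ΔT/R_total = 23/0.2591

Q ≈ 88.8 W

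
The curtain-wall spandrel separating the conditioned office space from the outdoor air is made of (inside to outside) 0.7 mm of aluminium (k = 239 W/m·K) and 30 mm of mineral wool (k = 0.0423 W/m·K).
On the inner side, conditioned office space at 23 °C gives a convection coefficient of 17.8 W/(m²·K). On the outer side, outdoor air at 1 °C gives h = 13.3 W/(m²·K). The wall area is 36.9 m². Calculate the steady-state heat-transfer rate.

Model the wall as resistances in series:
R_inner film = 1/(h_i·A) = 1/(17.8×36.9) = 0.001522 K/W
R_aluminium = L/(kA) = 0.0007/(239×36.9) = 7.937×10^-8 K/W
R_mineral wool = L/(kA) = 0.03/(0.0423×36.9) = 0.01922 K/W
R_outer film = 1/(h_o·A) = 1/(13.3×36.9) = 0.002038 K/W
R_total = 0.02278 K/W
Q = ΔT / R_total = 22 / 0.02278

Q ≈ 966 W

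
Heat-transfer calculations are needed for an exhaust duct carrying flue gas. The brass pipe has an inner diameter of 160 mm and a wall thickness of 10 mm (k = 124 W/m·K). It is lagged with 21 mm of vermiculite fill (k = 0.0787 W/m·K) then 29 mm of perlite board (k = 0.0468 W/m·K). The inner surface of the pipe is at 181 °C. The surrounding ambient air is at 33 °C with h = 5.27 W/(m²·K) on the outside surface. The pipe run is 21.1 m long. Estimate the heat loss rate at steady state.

Cylindrical conduction, so R = ln(r₂/r₁)/(2πkL) per layer, in series:
R_brass pipe wall = ln(90/80)/(2π×124×21.1) = 7.165×10^-6 K/W
R_vermiculite fill = ln(111/90)/(2π×0.0787×21.1) = 0.0201 K/W
R_perlite board = ln(140/111)/(2π×0.0468×21.1) = 0.03741 K/W
R_outer film = 1/(h_o·2πr_oL) = 1/(5.27×2π×0.14×21.1) = 0.01022 K/W
R_total = 0.06774 K/W
Q = ΔT/R_total = 148/0.06774

Q ≈ 2180 W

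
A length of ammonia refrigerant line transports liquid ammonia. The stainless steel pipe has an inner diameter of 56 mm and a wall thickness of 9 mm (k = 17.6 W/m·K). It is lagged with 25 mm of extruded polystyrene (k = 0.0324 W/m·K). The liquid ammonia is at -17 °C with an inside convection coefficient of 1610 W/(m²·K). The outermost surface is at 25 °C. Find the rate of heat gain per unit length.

q′ ≈ 16.5 W/m

Per-layer cylindrical resistances, series-summed:
R_inner film = 1/(h_i·2πr₁L) = 1/(1610×2π×0.028×1) = 0.003531 K/W
R_stainless steel pipe wall = ln(37/28)/(2π×17.6×1) = 0.00252 K/W
R_extruded polystyrene = ln(62/37)/(2π×0.0324×1) = 2.536 K/W
R_total = 2.542 K/W
Q = ΔT/R_total = 42/2.542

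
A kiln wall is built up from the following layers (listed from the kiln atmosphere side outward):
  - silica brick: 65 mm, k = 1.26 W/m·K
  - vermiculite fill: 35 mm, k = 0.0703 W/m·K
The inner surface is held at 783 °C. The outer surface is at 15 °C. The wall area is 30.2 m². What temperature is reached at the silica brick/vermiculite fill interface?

T ≈ 711 °C

Series thermal resistances:
R_silica brick = L/(kA) = 0.065/(1.26×30.2) = 0.001708 K/W
R_vermiculite fill = L/(kA) = 0.035/(0.0703×30.2) = 0.01649 K/W
R_total = 0.01819 K/W;  Q = ΔT/R_total = 768/0.01819 = 42210 W
T_interface = T_inner − Q·ΣR(inner→interface) = 783 − 42200×0.001708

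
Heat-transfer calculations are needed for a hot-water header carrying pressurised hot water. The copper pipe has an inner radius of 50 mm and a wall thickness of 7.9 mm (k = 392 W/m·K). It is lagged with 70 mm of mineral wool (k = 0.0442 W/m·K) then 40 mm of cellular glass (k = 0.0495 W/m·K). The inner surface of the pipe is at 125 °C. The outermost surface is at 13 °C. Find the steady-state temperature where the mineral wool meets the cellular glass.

Treating each annulus and film as a series resistance:
R_copper pipe wall = ln(57.9/50)/(2π×392×1) = 5.956×10^-5 K/W
R_mineral wool = ln(127.9/57.9)/(2π×0.0442×1) = 2.854 K/W
R_cellular glass = ln(167.9/127.9)/(2π×0.0495×1) = 0.8749 K/W
R_total = 3.729 K/W
Q = ΔT/R_total = 112/3.729
Q = 30 W/m
T_interface = T_inner − Q·ΣR(inner→interface) = 125 − 30×2.854

T ≈ 39.3 °C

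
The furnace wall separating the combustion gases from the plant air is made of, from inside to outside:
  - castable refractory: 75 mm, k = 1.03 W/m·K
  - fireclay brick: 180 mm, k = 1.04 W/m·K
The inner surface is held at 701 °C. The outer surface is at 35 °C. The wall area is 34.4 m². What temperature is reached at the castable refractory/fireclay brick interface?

Model the wall as resistances in series:
R_castable refractory = L/(kA) = 0.075/(1.03×34.4) = 0.002117 K/W
R_fireclay brick = L/(kA) = 0.18/(1.04×34.4) = 0.005031 K/W
R_total = 0.007148 K/W;  Q = ΔT/R_total = 666/0.007148 = 93170 W
T_interface = T_inner − Q·ΣR(inner→interface) = 701 − 93200×0.002117

T ≈ 504 °C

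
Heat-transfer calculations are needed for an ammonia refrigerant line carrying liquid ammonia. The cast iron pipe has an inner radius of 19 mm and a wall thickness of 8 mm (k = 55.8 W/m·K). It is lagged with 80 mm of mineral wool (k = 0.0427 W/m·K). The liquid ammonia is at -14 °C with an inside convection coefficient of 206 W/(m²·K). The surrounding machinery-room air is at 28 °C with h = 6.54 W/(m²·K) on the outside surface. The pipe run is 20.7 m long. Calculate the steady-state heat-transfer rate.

Cylindrical conduction, so R = ln(r₂/r₁)/(2πkL) per layer, in series:
R_inner film = 1/(h_i·2πr₁L) = 1/(206×2π×0.019×20.7) = 0.001964 K/W
R_cast iron pipe wall = ln(27/19)/(2π×55.8×20.7) = 4.842×10^-5 K/W
R_mineral wool = ln(107/27)/(2π×0.0427×20.7) = 0.2479 K/W
R_outer film = 1/(h_o·2πr_oL) = 1/(6.54×2π×0.107×20.7) = 0.01099 K/W
R_total = 0.2609 K/W
Q = ΔT/R_total = 42/0.2609

Q ≈ 161 W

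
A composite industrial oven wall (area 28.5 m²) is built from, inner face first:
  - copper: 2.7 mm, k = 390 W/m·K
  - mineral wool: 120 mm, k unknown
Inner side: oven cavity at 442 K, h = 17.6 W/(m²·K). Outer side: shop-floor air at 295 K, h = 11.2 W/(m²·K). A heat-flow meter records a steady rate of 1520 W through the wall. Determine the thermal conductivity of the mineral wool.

k ≈ 0.046 W/(m·K)

Treating each layer as a thermal resistance in series:
R_inner film = 1/(h_i·A) = 1/(17.6×28.5) = 0.001994 K/W
R_copper = L/(kA) = 0.0027/(390×28.5) = 2.429×10^-7 K/W
R_outer film = 1/(h_o·A) = 1/(11.2×28.5) = 0.003133 K/W
Sum of known resistances R_other = 0.005127 K/W
Total R = ΔT/Q = 147/1520 = 0.09671 K/W
R_mineral wool = R_total − R_other = 0.09158 K/W
k = L/(R·A) = 0.12/(0.09158×28.5)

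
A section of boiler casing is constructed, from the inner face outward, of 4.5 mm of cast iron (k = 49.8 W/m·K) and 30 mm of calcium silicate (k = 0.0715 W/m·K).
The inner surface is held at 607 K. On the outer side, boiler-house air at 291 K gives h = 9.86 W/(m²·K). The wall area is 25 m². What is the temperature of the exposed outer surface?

Treating each layer as a thermal resistance in series:
R_cast iron = L/(kA) = 0.0045/(49.8×25) = 3.614×10^-6 K/W
R_calcium silicate = L/(kA) = 0.03/(0.0715×25) = 0.01678 K/W
R_outer film = 1/(h_o·A) = 1/(9.86×25) = 0.004057 K/W
R_total = 0.02084 K/W;  Q = ΔT/R_total = 316/0.02084 = 15160 W
T_interface = T_inner − Q·ΣR(inner→interface) = 607 − 15200×0.01679

T ≈ 353 K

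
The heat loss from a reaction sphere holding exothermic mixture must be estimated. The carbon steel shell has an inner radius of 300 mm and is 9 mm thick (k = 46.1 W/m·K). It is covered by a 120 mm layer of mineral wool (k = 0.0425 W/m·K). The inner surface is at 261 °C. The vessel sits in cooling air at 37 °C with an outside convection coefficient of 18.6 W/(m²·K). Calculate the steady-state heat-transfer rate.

Q ≈ 130 W

Spherical conduction: R = (1/r_in − 1/r_out)/(4πk) per layer; series-sum.
R_carbon steel shell = (1/0.3 − 1/0.309)/(4π×46.1) = 1.676×10^-4 K/W
R_mineral wool = (1/0.309 − 1/0.429)/(4π×0.0425) = 1.695 K/W
R_outer film = 1/(h·4πr_o²) = 1/(18.6×4π×0.429²) = 0.02325 K/W
R_total = 1.718 K/W
Q = ΔT/R_total = 224/1.718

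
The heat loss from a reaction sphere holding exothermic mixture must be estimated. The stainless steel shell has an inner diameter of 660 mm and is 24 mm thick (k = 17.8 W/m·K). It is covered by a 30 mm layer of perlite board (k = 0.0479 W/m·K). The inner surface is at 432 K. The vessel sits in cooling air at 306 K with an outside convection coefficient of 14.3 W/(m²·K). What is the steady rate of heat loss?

For a spherical shell R = (1/r₁ − 1/r₂)/(4πk); film R = 1/(h·4πr²). In series:
R_stainless steel shell = (1/0.33 − 1/0.354)/(4π×17.8) = 9.185×10^-4 K/W
R_perlite board = (1/0.354 − 1/0.384)/(4π×0.0479) = 0.3666 K/W
R_outer film = 1/(h·4πr_o²) = 1/(14.3×4π×0.384²) = 0.03774 K/W
R_total = 0.4053 K/W
Q = ΔT/R_total = 126/0.4053

Q ≈ 311 W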